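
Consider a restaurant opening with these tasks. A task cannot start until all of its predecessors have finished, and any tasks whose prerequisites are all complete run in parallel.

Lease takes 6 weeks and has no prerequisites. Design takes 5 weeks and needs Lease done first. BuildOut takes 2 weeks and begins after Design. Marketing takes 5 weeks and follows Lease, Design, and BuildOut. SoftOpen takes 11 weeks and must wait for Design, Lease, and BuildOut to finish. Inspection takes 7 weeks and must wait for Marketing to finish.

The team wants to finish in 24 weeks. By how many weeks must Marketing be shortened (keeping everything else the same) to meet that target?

1

Current finish: 25 weeks; target: 24.
Marketing is on every critical path, so each week cut from Marketing cuts the finish by one (this holds down to a finish of 24).
Need 25 − 24 = 1 week off Marketing → Marketing becomes 4 weeks, finish becomes 24.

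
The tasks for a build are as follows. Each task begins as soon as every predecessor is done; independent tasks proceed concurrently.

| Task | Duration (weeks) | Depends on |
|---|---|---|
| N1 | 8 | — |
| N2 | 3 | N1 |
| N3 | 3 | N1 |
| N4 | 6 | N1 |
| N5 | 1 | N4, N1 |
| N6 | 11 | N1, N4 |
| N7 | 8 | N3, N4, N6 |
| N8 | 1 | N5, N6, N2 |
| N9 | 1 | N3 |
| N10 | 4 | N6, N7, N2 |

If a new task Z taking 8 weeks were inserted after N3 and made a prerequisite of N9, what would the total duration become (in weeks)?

Originally the schedule takes 37 weeks.
With Z inserted, N9 now waits for max(N3, Z).
New critical path: N1→N4→N6→N7→N10 = 8+6+11+8+4 = 37 ⇒ 37 weeks.

37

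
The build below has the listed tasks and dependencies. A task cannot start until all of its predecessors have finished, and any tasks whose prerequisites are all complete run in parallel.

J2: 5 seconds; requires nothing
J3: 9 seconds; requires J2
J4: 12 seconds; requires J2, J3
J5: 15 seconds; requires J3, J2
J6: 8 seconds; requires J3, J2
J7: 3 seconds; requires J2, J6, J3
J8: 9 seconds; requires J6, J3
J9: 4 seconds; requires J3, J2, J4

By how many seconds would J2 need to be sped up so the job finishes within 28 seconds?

3

Current finish: 31 seconds; target: 28.
J2 is on every critical path, so each second cut from J2 cuts the finish by one (this holds down to a finish of 27).
Need 31 − 28 = 3 seconds off J2 → J2 becomes 2 seconds, finish becomes 28.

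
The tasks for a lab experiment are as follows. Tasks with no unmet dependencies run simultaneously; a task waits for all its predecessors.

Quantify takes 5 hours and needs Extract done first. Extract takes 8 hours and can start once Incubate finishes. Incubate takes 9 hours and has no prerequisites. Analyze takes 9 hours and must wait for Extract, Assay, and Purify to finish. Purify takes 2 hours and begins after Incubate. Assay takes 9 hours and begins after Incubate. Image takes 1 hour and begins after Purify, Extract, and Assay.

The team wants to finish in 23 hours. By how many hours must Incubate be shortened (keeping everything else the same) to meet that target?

Current finish: 27 hours; target: 23.
Incubate is on every critical path, so each hour cut from Incubate cuts the finish by one (this holds down to a finish of 19).
Need 27 − 23 = 4 hours off Incubate → Incubate becomes 5 hours, finish becomes 23.

4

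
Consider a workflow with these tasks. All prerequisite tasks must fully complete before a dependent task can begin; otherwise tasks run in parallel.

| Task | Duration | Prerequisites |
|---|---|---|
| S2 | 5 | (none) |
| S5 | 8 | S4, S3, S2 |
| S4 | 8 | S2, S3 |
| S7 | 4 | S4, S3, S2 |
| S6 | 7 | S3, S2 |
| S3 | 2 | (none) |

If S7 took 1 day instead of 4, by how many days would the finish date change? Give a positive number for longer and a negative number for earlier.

Critical path before the change: S2→S4→S5 = 5+8+8 = 21 giving 21 days.
The longest path through S7 is only 17 days, so S7 has float 4.
The critical path is still S2→S4→S5; finish is now 21 days.
Change in finish: 21 − 21 = +0 days.

0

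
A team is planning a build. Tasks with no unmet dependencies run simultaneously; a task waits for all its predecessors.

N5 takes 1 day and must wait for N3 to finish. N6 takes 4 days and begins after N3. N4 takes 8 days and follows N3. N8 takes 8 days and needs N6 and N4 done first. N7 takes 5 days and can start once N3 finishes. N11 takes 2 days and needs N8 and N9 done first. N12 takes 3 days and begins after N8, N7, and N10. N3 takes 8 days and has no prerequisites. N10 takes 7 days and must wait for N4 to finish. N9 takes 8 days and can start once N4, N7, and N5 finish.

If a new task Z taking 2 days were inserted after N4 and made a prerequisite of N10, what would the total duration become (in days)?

Originally the plan takes 27 days.
With Z inserted, N10 now waits for max(N4, Z).
New critical path: N3→N4→Z→N10→N12 = 8+8+2+7+3 = 28 ⇒ 28 days.

28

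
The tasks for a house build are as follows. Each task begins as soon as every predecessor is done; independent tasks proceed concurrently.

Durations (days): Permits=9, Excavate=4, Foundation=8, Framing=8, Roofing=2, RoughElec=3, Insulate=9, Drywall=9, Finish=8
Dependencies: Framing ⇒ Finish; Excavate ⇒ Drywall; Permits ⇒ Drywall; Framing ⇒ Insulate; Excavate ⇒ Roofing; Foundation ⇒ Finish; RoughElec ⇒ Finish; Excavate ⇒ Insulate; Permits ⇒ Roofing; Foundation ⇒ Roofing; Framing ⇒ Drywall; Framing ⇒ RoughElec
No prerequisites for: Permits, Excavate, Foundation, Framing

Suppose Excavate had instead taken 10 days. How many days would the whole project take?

The binding path is Framing→RoughElec→Finish = 8+3+8 = 19; finish at 19 days.
Excavate is off the critical path — its longest chain is 13 days, giving 6 of slack.
The binding chain switches to Excavate→Insulate = 10+9 = 19; finish 19 days.

19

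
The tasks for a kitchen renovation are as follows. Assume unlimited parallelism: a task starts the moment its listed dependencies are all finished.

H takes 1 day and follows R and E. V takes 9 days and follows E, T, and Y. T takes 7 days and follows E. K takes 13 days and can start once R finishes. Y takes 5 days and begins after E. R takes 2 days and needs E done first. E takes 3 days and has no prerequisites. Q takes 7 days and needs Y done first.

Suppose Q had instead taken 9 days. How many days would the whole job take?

19

Actual critical path: E→T→V = 3+7+9 = 19 ⇒ 19 days.
Q has 4 days of float (longest path through it is 15).
No other chain overtakes it, so the finish is 19 days.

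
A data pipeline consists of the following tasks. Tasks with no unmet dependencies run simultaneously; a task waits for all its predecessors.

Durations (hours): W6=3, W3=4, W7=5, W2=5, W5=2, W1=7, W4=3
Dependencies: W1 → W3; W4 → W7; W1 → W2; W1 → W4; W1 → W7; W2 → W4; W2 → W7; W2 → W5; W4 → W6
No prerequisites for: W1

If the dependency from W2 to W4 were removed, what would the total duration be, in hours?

Original critical path: W1→W2→W4→W7 = 7+5+3+5 = 20 ⇒ 20 hours.
Without W2→W4, W4's earliest start moves from 12 to 7.
New critical path: W1→W2→W7 = 7+5+5 = 17 ⇒ 17 hours.

17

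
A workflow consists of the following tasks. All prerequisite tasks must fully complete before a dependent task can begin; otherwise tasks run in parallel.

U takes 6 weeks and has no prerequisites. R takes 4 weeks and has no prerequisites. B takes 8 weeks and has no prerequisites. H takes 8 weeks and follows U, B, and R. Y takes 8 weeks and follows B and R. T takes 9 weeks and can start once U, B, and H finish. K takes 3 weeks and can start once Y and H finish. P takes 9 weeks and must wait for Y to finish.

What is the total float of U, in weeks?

Critical path: B→H→T = 8+8+9 = 25, so the finish is 25 weeks.
Longest path through U: 23 weeks (earliest finish 6, latest finish 8).
So U can slip 8 − 6 = 2 weeks.

2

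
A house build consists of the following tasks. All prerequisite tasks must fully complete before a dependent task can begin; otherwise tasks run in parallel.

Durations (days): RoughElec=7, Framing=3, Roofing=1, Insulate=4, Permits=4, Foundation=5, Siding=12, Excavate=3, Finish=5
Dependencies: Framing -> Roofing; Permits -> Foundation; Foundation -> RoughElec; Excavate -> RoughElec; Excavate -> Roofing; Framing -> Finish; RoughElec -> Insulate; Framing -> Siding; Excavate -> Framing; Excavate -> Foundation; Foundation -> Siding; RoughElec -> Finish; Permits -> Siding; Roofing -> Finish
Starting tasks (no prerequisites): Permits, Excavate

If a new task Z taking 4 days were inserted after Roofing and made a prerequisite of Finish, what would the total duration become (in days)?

21

Originally the plan takes 21 days.
With Z inserted, Finish now waits for max(Framing, Roofing, RoughElec, Z).
New critical path: Permits→Foundation→RoughElec→Finish = 4+5+7+5 = 21 ⇒ 21 days.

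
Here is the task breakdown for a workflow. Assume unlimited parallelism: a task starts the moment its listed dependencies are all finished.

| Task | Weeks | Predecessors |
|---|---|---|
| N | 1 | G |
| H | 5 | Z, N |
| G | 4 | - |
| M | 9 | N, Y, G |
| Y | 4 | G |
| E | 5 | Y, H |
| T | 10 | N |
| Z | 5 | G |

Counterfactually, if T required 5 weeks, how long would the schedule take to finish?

Baseline: G→Z→H→E = 4+5+5+5 = 19 → 19 weeks.
T has 4 weeks of float (longest path through it is 15).
The critical path is still G→Z→H→E; finish is now 19 weeks.

19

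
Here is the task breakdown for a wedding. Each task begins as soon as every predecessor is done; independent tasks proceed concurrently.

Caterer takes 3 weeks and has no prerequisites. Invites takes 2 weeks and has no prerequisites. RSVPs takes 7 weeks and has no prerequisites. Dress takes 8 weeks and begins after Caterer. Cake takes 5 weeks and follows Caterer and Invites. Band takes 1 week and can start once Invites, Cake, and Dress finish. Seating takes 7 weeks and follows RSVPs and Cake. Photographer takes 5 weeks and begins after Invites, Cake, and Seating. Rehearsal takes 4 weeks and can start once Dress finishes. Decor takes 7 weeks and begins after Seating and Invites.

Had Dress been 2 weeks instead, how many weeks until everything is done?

22

As given, the longest chain is Caterer→Cake→Seating→Decor = 3+5+7+7 = 22, so the finish is 22 weeks.
The longest path through Dress is only 15 weeks, so Dress has float 7.
That remains the longest chain; total 22 weeks.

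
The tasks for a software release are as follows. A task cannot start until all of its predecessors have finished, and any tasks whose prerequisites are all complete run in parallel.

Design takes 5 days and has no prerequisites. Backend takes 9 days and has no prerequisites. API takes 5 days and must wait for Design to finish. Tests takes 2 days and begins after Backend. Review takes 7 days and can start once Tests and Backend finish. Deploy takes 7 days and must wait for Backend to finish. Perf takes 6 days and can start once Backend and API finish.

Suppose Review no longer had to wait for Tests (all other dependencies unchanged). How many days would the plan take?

Before: longest chain Backend→Tests→Review = 9+2+7 = 18, finish 18.
Without Tests→Review, Review's earliest start moves from 11 to 9.
New critical path: Design→API→Perf = 5+5+6 = 16 ⇒ 16 days.

16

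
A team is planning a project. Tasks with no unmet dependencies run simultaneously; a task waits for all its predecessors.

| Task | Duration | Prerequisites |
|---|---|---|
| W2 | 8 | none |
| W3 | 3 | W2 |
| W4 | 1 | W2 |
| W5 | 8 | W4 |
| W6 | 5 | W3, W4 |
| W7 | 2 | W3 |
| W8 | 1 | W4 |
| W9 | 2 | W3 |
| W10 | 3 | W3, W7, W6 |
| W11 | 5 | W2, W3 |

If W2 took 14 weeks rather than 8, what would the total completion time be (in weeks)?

The binding path is W2→W3→W6→W10 = 8+3+5+3 = 19; finish at 19 weeks.
Since W2 is critical, the +6 change carries straight to that chain (now 25 weeks).
No other chain overtakes it, so the finish is 25 weeks.

25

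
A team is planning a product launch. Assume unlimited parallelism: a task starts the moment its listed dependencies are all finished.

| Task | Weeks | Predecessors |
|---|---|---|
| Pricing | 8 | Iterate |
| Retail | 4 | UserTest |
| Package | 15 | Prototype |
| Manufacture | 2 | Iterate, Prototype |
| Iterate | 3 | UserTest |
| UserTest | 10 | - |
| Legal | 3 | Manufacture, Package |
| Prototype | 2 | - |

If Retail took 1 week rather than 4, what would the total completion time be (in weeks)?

21

Actual critical path: UserTest→Iterate→Pricing = 10+3+8 = 21 ⇒ 21 weeks.
The longest path through Retail is only 14 weeks, so Retail has float 7.
That remains the longest chain; total 21 weeks.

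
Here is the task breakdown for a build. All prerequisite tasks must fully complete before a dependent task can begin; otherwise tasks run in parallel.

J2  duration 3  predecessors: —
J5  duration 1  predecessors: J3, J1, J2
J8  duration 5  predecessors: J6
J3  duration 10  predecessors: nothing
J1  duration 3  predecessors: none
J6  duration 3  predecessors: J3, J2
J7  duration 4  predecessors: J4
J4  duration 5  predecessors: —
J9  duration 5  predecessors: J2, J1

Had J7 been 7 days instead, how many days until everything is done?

18

The binding path is J3→J6→J8 = 10+3+5 = 18; finish at 18 days.
J7 has 9 days of float (longest path through it is 9).
No other chain overtakes it, so the finish is 18 days.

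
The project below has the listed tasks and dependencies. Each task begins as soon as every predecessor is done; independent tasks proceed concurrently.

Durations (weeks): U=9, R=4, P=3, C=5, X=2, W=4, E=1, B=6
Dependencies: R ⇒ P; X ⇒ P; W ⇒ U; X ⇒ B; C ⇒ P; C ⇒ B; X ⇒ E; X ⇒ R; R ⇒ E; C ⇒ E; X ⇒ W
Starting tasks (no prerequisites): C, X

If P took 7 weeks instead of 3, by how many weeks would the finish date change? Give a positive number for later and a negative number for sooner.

0

Critical path before the change: X→W→U = 2+4+9 = 15 giving 15 weeks.
P has 6 weeks of float (longest path through it is 9).
The critical path is still X→W→U; finish is now 15 weeks.
Change in finish: 15 − 15 = +0 weeks.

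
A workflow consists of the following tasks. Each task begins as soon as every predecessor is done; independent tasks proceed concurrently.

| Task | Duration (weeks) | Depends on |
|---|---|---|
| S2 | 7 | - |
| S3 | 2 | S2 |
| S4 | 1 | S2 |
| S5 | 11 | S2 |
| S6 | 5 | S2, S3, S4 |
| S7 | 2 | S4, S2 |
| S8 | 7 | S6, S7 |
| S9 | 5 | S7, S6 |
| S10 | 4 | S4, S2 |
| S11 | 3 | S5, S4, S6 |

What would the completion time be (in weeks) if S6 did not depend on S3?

21

Before: longest chain S2→S3→S6→S8 = 7+2+5+7 = 21, finish 21.
Without S3→S6, S6's earliest start moves from 9 to 8.
After: S2→S5→S11 = 7+11+3 = 21 → 21 weeks.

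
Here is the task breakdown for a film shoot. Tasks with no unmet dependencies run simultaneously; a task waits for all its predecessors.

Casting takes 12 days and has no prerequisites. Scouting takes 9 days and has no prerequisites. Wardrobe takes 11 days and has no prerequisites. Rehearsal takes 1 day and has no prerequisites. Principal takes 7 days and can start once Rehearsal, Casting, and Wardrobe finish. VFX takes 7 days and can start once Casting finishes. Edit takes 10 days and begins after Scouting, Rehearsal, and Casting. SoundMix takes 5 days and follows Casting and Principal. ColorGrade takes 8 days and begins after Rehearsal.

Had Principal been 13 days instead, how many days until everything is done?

30

Actual critical path: Casting→Principal→SoundMix = 12+7+5 = 24 ⇒ 24 days.
Principal is on the critical path; changing it to 13 makes that path 30 days.
The critical path is still Casting→Principal→SoundMix; finish is now 30 days.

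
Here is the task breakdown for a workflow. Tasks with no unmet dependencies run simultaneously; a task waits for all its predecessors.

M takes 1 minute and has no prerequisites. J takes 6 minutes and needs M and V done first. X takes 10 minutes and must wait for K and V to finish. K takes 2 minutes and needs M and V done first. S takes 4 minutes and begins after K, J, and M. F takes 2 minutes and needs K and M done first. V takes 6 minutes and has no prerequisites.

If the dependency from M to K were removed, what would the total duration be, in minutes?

18

Before: longest chain V→K→X = 6+2+10 = 18, finish 18.
Dropping M→K doesn't change K's earliest start (6); another predecessor still binds.
The longest chain is now V→K→X = 6+2+10 = 18, so the schedule takes 18 minutes.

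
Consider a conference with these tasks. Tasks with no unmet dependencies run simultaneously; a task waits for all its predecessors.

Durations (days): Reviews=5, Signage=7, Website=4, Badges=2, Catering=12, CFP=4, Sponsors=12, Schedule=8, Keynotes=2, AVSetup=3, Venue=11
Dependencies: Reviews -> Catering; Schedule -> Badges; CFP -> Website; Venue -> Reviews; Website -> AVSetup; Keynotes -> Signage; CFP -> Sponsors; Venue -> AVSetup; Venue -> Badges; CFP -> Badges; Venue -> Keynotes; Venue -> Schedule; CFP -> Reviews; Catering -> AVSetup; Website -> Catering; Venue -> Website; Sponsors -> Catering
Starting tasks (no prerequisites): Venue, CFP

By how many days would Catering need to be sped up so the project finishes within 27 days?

4

Current finish: 31 days; target: 27.
Catering is on every critical path, so each day cut from Catering cuts the finish by one (this holds down to a finish of 21).
Need 31 − 27 = 4 days off Catering → Catering becomes 8 days, finish becomes 27.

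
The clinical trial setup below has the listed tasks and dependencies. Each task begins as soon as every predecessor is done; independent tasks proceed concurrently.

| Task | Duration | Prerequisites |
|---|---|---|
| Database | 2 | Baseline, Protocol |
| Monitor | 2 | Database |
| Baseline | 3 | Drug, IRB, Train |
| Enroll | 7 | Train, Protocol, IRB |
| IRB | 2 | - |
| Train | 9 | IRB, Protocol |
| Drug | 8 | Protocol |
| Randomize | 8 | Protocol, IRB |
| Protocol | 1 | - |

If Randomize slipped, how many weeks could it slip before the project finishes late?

The longest chain is IRB→Train→Baseline→Database→Monitor = 2+9+3+2+2 = 18; overall finish 18 weeks.
Longest path through Randomize: 10 weeks (earliest finish 10, latest finish 18).
Slack of Randomize = 10 − 2 = 8 weeks.

8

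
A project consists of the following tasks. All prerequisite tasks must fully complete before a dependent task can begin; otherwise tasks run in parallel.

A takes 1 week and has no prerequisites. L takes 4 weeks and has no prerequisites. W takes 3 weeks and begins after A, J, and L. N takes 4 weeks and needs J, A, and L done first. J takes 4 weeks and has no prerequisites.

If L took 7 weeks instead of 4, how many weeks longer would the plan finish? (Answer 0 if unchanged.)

As given, the longest chain is L→N = 4+4 = 8, so the finish is 8 weeks.
L lies on that path, so at 7 weeks the path becomes 11 weeks.
No other chain overtakes it, so the finish is 11 weeks.
Change in finish: 11 − 8 = +3 weeks.

3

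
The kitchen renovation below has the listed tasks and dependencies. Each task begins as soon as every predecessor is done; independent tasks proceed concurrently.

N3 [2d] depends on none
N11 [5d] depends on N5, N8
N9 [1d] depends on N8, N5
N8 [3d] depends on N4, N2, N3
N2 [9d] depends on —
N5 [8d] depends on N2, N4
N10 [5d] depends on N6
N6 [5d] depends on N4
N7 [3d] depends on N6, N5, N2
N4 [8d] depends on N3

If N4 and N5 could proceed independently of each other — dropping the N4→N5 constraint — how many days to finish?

22

Original critical path: N3→N4→N5→N11 = 2+8+8+5 = 23 ⇒ 23 days.
Without N4→N5, N5's earliest start moves from 10 to 9.
After: N2→N5→N11 = 9+8+5 = 22 → 22 days.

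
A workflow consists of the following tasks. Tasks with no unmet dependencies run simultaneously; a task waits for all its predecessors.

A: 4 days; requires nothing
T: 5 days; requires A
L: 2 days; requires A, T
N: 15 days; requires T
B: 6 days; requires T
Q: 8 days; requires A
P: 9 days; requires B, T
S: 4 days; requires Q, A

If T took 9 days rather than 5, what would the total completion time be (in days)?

Baseline: A→T→B→P = 4+5+6+9 = 24 → 24 days.
T lies on that path, so at 9 days the path becomes 28 days.
No other chain overtakes it, so the finish is 28 days.

28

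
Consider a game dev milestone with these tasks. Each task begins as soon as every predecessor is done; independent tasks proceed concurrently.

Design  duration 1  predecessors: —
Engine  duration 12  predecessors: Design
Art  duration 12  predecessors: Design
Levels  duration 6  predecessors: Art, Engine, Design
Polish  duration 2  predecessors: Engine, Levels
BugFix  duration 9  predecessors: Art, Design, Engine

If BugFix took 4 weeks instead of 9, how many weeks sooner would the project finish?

1

As given, the longest chain is Design→Engine→BugFix = 1+12+9 = 22, so the finish is 22 weeks.
BugFix lies on that path, so at 4 weeks the path becomes 17 weeks.
Now Design→Engine→Levels→Polish = 1+12+6+2 = 21 is longest, so the finish becomes 21 weeks.
Change in finish: 21 − 22 = -1 weeks.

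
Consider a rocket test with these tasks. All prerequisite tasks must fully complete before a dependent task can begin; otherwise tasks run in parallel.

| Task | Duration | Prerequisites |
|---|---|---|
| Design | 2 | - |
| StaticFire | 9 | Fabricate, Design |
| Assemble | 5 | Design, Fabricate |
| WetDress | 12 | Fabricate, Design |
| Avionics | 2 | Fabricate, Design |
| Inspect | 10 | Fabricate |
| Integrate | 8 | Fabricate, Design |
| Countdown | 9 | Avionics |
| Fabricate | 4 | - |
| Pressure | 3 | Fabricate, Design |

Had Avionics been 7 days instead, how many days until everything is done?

20

Baseline: Fabricate→WetDress = 4+12 = 16 → 16 days.
Avionics has 1 day of float (longest path through it is 15).
Now Fabricate→Avionics→Countdown = 4+7+9 = 20 is longest, so the finish becomes 20 days.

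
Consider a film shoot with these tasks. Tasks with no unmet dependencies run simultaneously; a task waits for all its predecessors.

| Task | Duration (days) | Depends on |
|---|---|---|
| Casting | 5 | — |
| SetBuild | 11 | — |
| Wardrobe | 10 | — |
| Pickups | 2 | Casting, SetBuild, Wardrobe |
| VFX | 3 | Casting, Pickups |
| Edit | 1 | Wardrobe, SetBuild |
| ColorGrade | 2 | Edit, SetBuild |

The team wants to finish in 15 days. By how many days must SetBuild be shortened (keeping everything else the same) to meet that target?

Current finish: 16 days; target: 15.
SetBuild is on every critical path, so each day cut from SetBuild cuts the finish by one (this holds down to a finish of 15).
Need 16 − 15 = 1 day off SetBuild → SetBuild becomes 10 days, finish becomes 15.

1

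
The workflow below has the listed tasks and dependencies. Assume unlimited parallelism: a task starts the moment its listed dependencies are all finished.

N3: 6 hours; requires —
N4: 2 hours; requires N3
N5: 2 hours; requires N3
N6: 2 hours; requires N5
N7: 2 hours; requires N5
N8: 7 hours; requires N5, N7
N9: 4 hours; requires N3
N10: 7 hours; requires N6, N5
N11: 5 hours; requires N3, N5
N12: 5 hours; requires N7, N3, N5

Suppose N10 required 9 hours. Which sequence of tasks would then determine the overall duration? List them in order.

N3, N5, N6, N10

Critical path before the change: N3→N5→N6→N10 = 6+2+2+7 = 17 giving 17 hours.
N10 is on the critical path; changing it to 9 makes that path 19 hours.
No other chain overtakes it, so the finish is 19 hours.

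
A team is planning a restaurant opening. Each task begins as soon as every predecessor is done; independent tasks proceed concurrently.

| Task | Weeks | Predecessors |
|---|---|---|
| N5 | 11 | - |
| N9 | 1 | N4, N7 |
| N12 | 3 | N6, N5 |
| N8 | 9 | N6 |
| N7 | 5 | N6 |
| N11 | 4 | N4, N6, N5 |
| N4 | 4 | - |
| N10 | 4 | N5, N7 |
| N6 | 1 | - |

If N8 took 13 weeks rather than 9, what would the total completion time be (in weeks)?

Baseline: N5→N10 = 11+4 = 15 → 15 weeks.
N8 is off the critical path — its longest chain is 10 weeks, giving 5 of slack.
No other chain overtakes it, so the finish is 15 weeks.

15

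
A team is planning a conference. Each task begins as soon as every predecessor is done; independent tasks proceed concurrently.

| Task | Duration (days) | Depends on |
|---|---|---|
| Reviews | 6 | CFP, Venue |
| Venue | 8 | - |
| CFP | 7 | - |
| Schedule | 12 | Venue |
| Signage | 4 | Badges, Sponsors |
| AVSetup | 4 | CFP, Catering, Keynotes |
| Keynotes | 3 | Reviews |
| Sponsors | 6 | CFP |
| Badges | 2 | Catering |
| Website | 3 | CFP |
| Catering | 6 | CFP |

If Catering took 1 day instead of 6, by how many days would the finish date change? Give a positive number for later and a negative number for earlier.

0

Baseline: Venue→Reviews→Keynotes→AVSetup = 8+6+3+4 = 21 → 21 days.
Catering is off the critical path — its longest chain is 19 days, giving 2 of slack.
That remains the longest chain; total 21 days.
Change in finish: 21 − 21 = +0 days.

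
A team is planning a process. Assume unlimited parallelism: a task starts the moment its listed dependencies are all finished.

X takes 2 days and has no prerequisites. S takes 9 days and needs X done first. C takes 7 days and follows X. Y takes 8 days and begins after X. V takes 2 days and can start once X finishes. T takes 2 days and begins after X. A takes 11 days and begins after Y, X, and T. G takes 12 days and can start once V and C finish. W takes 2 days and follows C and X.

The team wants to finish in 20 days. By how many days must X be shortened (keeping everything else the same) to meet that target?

Current finish: 21 days; target: 20.
X is on every critical path, so each day cut from X cuts the finish by one (this holds down to a finish of 20).
Need 21 − 20 = 1 day off X → X becomes 1 day, finish becomes 20.

1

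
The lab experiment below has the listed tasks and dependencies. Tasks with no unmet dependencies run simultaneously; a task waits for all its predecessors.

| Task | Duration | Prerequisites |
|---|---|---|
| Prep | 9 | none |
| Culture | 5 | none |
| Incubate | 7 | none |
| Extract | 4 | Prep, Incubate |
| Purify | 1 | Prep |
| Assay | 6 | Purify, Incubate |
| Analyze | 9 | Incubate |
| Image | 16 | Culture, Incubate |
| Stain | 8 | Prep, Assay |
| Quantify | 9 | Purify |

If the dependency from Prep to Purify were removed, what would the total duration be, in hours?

23

Before: longest chain Prep→Purify→Assay→Stain = 9+1+6+8 = 24, finish 24.
Without Prep→Purify, Purify's earliest start moves from 9 to 0.
New critical path: Incubate→Image = 7+16 = 23 ⇒ 23 hours.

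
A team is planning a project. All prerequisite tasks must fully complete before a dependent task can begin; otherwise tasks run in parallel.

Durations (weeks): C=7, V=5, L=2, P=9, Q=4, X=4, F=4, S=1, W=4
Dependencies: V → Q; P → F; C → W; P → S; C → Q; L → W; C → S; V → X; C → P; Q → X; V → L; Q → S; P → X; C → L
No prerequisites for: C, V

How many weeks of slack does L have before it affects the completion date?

7

Critical path: C→P→X = 7+9+4 = 20, so the finish is 20 weeks.
The longest chain containing L totals 13 weeks.
Float = 20 − 13 = 7.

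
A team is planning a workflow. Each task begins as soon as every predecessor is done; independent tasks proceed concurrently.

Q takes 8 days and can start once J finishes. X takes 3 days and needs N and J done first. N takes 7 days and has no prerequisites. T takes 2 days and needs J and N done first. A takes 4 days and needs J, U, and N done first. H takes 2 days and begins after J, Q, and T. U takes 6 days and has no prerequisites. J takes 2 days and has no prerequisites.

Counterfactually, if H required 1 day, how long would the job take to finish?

11

As given, the longest chain is J→Q→H = 2+8+2 = 12, so the finish is 12 days.
H is on the critical path; changing it to 1 makes that path 11 days.
Now N→A = 7+4 = 11 is longest, so the finish becomes 11 days.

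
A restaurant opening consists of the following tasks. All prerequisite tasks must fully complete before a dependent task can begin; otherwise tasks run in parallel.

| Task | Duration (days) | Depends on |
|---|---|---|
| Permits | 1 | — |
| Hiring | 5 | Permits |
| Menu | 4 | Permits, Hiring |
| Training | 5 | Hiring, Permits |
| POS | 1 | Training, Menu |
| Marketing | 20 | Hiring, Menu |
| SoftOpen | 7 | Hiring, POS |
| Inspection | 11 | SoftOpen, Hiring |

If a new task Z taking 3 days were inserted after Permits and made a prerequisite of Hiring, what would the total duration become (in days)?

Originally the project takes 30 days.
With Z inserted, Hiring now waits for max(Permits, Z).
New critical path: Permits→Z→Hiring→Menu→Marketing = 1+3+5+4+20 = 33 ⇒ 33 days.

33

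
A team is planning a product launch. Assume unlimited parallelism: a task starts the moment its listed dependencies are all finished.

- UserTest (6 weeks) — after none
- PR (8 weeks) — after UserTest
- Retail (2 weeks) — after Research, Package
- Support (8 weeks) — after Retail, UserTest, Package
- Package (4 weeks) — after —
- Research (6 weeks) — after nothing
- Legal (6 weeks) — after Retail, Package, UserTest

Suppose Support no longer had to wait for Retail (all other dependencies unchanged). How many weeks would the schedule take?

14

Before: longest chain Research→Retail→Support = 6+2+8 = 16, finish 16.
Without Retail→Support, Support's earliest start moves from 8 to 6.
After: Research→Retail→Legal = 6+2+6 = 14 → 14 weeks.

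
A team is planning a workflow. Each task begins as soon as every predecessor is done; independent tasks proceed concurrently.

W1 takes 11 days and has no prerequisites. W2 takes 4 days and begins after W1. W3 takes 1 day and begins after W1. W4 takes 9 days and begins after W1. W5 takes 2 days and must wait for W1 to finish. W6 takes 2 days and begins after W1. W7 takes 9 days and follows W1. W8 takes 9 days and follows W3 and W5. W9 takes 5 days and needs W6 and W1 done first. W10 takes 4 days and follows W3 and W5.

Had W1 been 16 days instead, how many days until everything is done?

27

Baseline: W1→W5→W8 = 11+2+9 = 22 → 22 days.
W1 is on the critical path; changing it to 16 makes that path 27 days.
No other chain overtakes it, so the finish is 27 days.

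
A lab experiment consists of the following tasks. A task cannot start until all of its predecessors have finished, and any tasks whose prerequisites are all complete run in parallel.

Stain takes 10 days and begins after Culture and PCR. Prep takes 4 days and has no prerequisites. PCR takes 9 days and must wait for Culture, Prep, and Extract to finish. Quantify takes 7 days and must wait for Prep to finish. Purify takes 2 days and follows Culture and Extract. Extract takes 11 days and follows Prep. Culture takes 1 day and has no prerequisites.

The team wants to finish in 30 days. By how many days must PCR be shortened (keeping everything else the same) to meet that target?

Current finish: 34 days; target: 30.
PCR is on every critical path, so each day cut from PCR cuts the finish by one (this holds down to a finish of 26).
Need 34 − 30 = 4 days off PCR → PCR becomes 5 days, finish becomes 30.

4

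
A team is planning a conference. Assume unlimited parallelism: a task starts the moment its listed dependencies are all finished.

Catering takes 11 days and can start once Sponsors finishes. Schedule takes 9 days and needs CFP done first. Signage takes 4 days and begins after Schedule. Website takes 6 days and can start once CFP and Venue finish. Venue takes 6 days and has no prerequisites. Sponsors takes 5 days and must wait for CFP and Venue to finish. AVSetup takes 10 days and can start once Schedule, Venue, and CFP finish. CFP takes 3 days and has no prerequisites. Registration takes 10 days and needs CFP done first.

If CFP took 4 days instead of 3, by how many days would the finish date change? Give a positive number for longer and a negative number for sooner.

Actual critical path: CFP→Schedule→AVSetup = 3+9+10 = 22 ⇒ 22 days.
CFP is on the critical path; changing it to 4 makes that path 23 days.
The critical path is still CFP→Schedule→AVSetup; finish is now 23 days.
Change in finish: 23 − 22 = +1 days.

1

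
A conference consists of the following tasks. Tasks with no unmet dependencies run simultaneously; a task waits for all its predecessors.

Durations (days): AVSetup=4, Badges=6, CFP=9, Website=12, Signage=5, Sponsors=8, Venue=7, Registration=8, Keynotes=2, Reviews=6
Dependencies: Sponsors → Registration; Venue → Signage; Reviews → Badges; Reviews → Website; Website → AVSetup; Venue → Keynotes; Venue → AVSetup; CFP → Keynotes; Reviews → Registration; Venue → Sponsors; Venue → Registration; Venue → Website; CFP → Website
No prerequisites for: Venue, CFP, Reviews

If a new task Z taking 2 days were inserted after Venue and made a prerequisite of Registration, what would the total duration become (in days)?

Originally the project takes 25 days.
With Z inserted, Registration now waits for max(Reviews, Venue, Sponsors, Z).
New critical path: CFP→Website→AVSetup = 9+12+4 = 25 ⇒ 25 days.

25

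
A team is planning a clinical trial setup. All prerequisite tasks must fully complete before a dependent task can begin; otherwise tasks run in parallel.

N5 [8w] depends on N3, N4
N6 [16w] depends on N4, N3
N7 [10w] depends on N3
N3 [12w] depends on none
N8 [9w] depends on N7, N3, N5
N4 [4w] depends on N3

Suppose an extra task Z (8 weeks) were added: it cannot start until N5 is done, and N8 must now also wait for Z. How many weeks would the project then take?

Originally the project takes 33 weeks.
With Z inserted, N8 now waits for max(N7, N3, N5, Z).
New critical path: N3→N4→N5→Z→N8 = 12+4+8+8+9 = 41 ⇒ 41 weeks.

41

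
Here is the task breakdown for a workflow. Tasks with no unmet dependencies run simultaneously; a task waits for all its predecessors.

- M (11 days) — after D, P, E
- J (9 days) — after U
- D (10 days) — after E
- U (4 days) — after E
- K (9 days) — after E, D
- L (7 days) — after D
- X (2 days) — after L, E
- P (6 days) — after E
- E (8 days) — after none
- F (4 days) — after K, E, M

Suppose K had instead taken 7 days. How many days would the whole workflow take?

Critical path before the change: E→D→M→F = 8+10+11+4 = 33 giving 33 days.
The longest path through K is only 31 days, so K has float 2.
No other chain overtakes it, so the finish is 33 days.

33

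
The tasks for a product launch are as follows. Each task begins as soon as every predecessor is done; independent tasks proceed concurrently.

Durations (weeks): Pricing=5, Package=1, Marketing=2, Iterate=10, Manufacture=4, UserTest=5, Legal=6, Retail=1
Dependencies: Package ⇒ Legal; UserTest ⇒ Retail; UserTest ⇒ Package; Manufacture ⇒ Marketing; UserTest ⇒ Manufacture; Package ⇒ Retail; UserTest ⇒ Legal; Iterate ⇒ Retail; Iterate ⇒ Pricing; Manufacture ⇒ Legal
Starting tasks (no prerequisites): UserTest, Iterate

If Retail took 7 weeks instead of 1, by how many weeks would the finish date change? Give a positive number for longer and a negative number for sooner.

2

Actual critical path: UserTest→Manufacture→Legal = 5+4+6 = 15 ⇒ 15 weeks.
The longest path through Retail is only 11 weeks, so Retail has float 4.
Now Iterate→Retail = 10+7 = 17 is longest, so the finish becomes 17 weeks.
Change in finish: 17 − 15 = +2 weeks.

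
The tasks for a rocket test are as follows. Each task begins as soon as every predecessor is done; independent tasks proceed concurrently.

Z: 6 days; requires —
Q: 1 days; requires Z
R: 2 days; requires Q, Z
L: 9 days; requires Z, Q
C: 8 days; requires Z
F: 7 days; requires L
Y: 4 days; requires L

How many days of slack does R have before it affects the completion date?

The longest chain is Z→Q→L→F = 6+1+9+7 = 23; overall finish 23 days.
R finishes as early as 9 and must finish by 23.
So R can slip 23 − 9 = 14 days.

14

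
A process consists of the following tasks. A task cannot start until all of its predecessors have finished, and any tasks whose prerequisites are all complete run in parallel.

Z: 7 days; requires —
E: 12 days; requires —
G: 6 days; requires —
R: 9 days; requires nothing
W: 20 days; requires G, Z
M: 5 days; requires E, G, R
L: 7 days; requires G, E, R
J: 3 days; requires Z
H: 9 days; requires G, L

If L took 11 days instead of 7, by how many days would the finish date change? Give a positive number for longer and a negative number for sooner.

4

The binding path is E→L→H = 12+7+9 = 28; finish at 28 days.
L is on the critical path; changing it to 11 makes that path 32 days.
That remains the longest chain; total 32 days.
Change in finish: 32 − 28 = +4 days.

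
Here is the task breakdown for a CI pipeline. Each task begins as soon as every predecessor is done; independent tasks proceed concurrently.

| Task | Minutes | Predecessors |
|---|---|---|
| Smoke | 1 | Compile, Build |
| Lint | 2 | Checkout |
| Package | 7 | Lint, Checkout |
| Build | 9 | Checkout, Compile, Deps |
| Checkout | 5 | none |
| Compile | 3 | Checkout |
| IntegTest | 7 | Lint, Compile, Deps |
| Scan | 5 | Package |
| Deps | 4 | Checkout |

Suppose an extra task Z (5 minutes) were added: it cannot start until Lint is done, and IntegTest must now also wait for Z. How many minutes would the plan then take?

Originally the plan takes 19 minutes.
With Z inserted, IntegTest now waits for max(Lint, Compile, Deps, Z).
New critical path: Checkout→Deps→Build→Smoke = 5+4+9+1 = 19 ⇒ 19 minutes.

19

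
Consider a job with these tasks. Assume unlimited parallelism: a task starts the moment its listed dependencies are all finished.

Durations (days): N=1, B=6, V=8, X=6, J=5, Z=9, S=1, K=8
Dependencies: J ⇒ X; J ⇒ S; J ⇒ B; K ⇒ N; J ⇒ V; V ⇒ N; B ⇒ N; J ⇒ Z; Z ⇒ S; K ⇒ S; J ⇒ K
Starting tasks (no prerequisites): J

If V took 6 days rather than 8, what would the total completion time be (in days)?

15

The binding path is J→Z→S = 5+9+1 = 15; finish at 15 days.
The longest path through V is only 14 days, so V has float 1.
That remains the longest chain; total 15 days.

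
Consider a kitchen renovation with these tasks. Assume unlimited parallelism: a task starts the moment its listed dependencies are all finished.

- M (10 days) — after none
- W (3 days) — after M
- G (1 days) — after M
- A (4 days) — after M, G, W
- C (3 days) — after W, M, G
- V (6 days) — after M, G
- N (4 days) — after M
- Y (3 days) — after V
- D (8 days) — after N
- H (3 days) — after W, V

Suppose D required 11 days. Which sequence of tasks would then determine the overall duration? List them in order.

M, N, D

As given, the longest chain is M→N→D = 10+4+8 = 22, so the finish is 22 days.
D is on the critical path; changing it to 11 makes that path 25 days.
That remains the longest chain; total 25 days.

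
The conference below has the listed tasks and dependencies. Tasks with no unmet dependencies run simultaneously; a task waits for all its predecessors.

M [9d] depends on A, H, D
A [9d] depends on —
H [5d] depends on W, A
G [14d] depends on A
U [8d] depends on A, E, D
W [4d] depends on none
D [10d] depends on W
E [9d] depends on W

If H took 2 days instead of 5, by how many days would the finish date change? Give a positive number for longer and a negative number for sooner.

Critical path before the change: A→H→M = 9+5+9 = 23 giving 23 days.
H is on the critical path; changing it to 2 makes that path 20 days.
Now A→G = 9+14 = 23 is longest, so the finish becomes 23 days.
Change in finish: 23 − 23 = +0 days.

0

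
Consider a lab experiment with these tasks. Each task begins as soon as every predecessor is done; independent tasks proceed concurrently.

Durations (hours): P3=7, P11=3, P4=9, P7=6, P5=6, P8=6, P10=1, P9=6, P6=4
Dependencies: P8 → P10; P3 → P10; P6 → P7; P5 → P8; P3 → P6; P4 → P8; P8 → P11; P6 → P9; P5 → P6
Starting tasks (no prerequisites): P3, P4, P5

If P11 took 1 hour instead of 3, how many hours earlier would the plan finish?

1

Critical path before the change: P4→P8→P11 = 9+6+3 = 18 giving 18 hours.
P11 lies on that path, so at 1 hour the path becomes 16 hours.
The binding chain switches to P3→P6→P7 = 7+4+6 = 17; finish 17 hours.
Change in finish: 17 − 18 = -1 hours.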